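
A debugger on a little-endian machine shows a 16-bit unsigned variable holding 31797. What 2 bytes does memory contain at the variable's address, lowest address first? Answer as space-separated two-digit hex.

31797 in hexadecimal, padded to 16 bits, is 0x7C35.
Split into bytes (most-significant first): 7C 35.
Little-endian: lowest address holds the least-significant byte.
So at ascending addresses the bytes are 35 7C.

35 7C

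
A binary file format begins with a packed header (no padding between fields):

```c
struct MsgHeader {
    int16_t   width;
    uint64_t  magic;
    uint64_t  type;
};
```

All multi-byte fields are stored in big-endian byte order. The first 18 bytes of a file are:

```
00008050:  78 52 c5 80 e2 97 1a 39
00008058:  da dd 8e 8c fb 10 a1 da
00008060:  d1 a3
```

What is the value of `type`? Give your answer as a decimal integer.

`type` follows `width` (2 B), `magic` (8 B), so it starts at offset 2 + 8 = 10 and occupies 8 bytes.
Bytes at offsets 10..17: 8E 8C FB 10 A1 DA D1 A3.
In big-endian order the high byte comes first in memory.
The bytes are already most-significant first: 0x8E8CFB10A1DAD1A3.
0x8E8CFB10A1DAD1A3 = 10271860898978779555.

10271860898978779555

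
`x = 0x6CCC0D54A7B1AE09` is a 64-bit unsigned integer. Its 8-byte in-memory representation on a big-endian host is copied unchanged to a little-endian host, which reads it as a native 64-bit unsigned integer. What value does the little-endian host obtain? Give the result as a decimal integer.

697690324516850796

Stored big-endian, the bytes at ascending addresses are 6C CC 0D 54 A7 B1 AE 09.
Read back as little-endian, the first byte is least significant, giving 0x09AEB1A7540DCC6C.
0x09AEB1A7540DCC6C = 697690324516850796.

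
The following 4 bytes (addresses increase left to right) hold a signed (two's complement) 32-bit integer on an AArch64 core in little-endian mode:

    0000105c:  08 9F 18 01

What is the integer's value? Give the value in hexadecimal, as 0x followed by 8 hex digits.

0x01189F08

Little-endian: lowest address holds the least-significant byte.
Reassemble most-significant byte first: 01 18 9F 08 → 0x01189F08.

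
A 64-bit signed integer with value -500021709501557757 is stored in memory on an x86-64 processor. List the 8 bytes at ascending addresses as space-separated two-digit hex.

Two's complement of -500021709501557757 in 64 bits: 500021709501557757 = 0x06F06F1876D2EBFD; invert → 0xF90F90E7892D1402; add 1 → 0xF90F90E7892D1403.
Split into bytes (most-significant first): F9 0F 90 E7 89 2D 14 03.
In little-endian order the low byte comes first in memory.
So at ascending addresses the bytes are 03 14 2D 89 E7 90 0F F9.

03 14 2D 89 E7 90 0F F9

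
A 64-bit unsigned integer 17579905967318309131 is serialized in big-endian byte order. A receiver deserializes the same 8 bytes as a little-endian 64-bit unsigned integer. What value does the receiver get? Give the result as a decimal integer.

799890029125040371

17579905967318309131 in 64-bit hexadecimal is 0xF3F85F55BEC7190B.
Stored big-endian, the bytes at ascending addresses are F3 F8 5F 55 BE C7 19 0B.
Read back as little-endian, the first byte is least significant, giving 0x0B19C7BE555FF8F3.
0x0B19C7BE555FF8F3 = 799890029125040371.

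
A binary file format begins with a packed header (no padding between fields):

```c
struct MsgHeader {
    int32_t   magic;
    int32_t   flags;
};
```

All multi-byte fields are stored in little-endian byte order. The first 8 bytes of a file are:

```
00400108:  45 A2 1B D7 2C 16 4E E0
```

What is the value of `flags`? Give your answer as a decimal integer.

`flags` follows `magic` (4 bytes), so it starts at byte offset 4 and occupies 4 bytes.
Bytes at offsets 4..7: 2C 16 4E E0.
In little-endian order the low byte comes first in memory.
Reassemble most-significant byte first: E0 4E 16 2C → 0xE04E162C.
Top bit is set, so as a signed 32-bit value this is 0xE04E162C − 2^32 = -531753428.

-531753428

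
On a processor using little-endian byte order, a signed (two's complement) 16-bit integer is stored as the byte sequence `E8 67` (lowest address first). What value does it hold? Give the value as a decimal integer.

In little-endian order the low byte comes first in memory.
Reassemble most-significant byte first: 67 E8 → 0x67E8.
0x67E8 = 26600.

26600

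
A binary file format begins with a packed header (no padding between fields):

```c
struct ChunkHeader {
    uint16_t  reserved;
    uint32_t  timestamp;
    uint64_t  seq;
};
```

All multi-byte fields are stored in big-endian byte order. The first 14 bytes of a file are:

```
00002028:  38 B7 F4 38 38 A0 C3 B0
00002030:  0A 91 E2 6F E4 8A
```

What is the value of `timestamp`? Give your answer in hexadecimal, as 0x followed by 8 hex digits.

0xF43838A0

`timestamp` follows `reserved` (2 bytes), so it starts at byte offset 2 and occupies 4 bytes.
Bytes at offsets 2..5: F4 38 38 A0.
Big-endian: lowest address holds the most-significant byte.
The bytes are already most-significant first: 0xF43838A0.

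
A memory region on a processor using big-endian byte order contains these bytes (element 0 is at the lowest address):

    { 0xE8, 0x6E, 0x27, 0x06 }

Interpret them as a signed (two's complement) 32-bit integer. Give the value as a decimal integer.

-395434234

Big-endian stores the most-significant byte at the lowest address.
The bytes are already most-significant first: 0xE86E2706.
Top bit is set, so as a signed 32-bit value this is 0xE86E2706 − 2^32 = -395434234.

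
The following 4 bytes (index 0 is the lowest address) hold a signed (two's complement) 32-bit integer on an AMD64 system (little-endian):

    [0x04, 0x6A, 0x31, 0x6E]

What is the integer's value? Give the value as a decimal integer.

1848732164

Little-endian stores the least-significant byte at the lowest address.
Reassemble most-significant byte first: 6E 31 6A 04 → 0x6E316A04.
0x6E316A04 = 1848732164.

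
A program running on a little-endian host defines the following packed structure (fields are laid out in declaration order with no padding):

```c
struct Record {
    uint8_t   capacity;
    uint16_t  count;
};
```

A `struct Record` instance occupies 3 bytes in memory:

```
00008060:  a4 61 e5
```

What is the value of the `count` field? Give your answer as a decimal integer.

`count` follows `capacity` (1 byte), so it starts at byte offset 1 and occupies 2 bytes.
Bytes at offsets 1..2: 61 E5.
Little-endian stores the least-significant byte at the lowest address.
Reassemble most-significant byte first: E5 61 → 0xE561.
0xE561 = 58721.

58721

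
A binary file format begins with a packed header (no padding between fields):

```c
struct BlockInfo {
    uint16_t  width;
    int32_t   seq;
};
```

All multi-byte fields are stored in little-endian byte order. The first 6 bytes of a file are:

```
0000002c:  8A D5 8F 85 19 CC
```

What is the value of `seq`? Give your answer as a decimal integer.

`seq` follows `width` (2 bytes), so it starts at byte offset 2 and occupies 4 bytes.
Bytes at offsets 2..5: 8F 85 19 CC.
Little-endian stores the least-significant byte at the lowest address.
Reassemble most-significant byte first: CC 19 85 8F → 0xCC19858F.
Top bit is set, so as a signed 32-bit value this is 0xCC19858F − 2^32 = -870742641.

-870742641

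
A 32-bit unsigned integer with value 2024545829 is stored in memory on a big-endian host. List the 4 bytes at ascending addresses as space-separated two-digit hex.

2024545829 in hexadecimal, padded to 32 bits, is 0x78AC1E25.
Split into bytes (most-significant first): 78 AC 1E 25.
Big-endian stores the most-significant byte at the lowest address.
So the memory order matches the most-significant-first order: 78 AC 1E 25.

78 AC 1E 25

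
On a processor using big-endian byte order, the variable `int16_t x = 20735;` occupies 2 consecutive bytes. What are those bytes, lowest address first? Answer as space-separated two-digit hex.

50 FF

20735 in hexadecimal, padded to 16 bits, is 0x50FF.
Split into bytes (most-significant first): 50 FF.
Big-endian stores the most-significant byte at the lowest address.
So the memory order matches the most-significant-first order: 50 FF.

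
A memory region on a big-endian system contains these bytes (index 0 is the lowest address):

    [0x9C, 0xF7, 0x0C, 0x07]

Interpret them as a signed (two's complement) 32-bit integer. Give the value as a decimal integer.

Big-endian: lowest address holds the most-significant byte.
The bytes are already most-significant first: 0x9CF70C07.
Top bit is set, so as a signed 32-bit value this is 0x9CF70C07 − 2^32 = -1661531129.

-1661531129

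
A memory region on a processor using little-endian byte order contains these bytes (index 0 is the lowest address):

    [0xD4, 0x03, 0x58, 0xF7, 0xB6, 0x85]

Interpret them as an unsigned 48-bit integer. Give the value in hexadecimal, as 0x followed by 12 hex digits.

0x85B6F75803D4

In little-endian order the low byte comes first in memory.
Reassemble most-significant byte first: 85 B6 F7 58 03 D4 → 0x85B6F75803D4.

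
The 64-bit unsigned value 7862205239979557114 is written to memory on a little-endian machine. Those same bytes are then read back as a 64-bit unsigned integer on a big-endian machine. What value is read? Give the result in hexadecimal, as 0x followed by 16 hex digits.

0xFA403290022A1C6D

7862205239979557114 in 64-bit hexadecimal is 0x6D1C2A02903240FA.
Stored little-endian, the bytes at ascending addresses are FA 40 32 90 02 2A 1C 6D.
Read back as big-endian, the last byte is least significant, giving 0xFA403290022A1C6D.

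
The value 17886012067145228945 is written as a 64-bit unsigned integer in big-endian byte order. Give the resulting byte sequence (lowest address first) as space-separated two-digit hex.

F8 37 E1 35 FE 8A A2 91

17886012067145228945 in hexadecimal, padded to 64 bits, is 0xF837E135FE8AA291.
Split into bytes (most-significant first): F8 37 E1 35 FE 8A A2 91.
In big-endian order the high byte comes first in memory.
So the memory order matches the most-significant-first order: F8 37 E1 35 FE 8A A2 91.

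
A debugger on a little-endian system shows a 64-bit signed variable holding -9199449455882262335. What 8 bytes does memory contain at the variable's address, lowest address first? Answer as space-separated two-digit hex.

C1 28 FA EC 75 FD 54 80

Two's complement of -9199449455882262335 in 64 bits: 9199449455882262335 = 0x7FAB028A1305D73F; invert → 0x8054FD75ECFA28C0; add 1 → 0x8054FD75ECFA28C1.
Split into bytes (most-significant first): 80 54 FD 75 EC FA 28 C1.
In little-endian order the low byte comes first in memory.
So at ascending addresses the bytes are C1 28 FA EC 75 FD 54 80.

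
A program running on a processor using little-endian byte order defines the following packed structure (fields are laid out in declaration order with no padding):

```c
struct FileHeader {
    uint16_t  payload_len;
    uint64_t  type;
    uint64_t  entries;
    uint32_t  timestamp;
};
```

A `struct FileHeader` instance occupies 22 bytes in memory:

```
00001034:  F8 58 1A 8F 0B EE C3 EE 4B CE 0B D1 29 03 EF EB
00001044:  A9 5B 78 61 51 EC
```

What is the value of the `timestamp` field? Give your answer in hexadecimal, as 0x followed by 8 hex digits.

`timestamp` follows `payload_len` (2 B), `type` (8 B), `entries` (8 B), so it starts at offset 2 + 8 + 8 = 18 and occupies 4 bytes.
Bytes at offsets 18..21: 78 61 51 EC.
In little-endian order the low byte comes first in memory.
Reassemble most-significant byte first: EC 51 61 78 → 0xEC516178.

0xEC516178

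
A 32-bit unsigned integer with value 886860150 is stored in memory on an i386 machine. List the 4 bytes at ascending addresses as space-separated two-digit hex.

76 69 DC 34

886860150 in hexadecimal, padded to 32 bits, is 0x34DC6976.
Split into bytes (most-significant first): 34 DC 69 76.
Little-endian stores the least-significant byte at the lowest address.
So at ascending addresses the bytes are 76 69 DC 34.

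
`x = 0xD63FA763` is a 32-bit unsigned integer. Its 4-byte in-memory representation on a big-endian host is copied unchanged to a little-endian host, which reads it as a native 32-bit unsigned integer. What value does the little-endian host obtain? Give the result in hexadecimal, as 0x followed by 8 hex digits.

0x63A73FD6

Stored big-endian, the bytes at ascending addresses are D6 3F A7 63.
Read back as little-endian, the first byte is least significant, giving 0x63A73FD6.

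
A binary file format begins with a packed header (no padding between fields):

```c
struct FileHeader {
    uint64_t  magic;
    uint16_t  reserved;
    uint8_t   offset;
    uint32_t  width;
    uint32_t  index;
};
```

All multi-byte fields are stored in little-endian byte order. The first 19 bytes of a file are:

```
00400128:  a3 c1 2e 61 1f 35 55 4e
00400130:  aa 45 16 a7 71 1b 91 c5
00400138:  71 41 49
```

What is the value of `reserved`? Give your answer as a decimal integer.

`reserved` follows `magic` (8 bytes), so it starts at byte offset 8 and occupies 2 bytes.
Bytes at offsets 8..9: AA 45.
Little-endian: lowest address holds the least-significant byte.
Reassemble most-significant byte first: 45 AA → 0x45AA.
0x45AA = 17834.

17834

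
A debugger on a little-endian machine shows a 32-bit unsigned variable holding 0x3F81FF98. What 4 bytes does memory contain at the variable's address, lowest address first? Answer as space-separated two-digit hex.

Split into bytes (most-significant first): 3F 81 FF 98.
Little-endian: lowest address holds the least-significant byte.
So at ascending addresses the bytes are 98 FF 81 3F.

98 FF 81 3F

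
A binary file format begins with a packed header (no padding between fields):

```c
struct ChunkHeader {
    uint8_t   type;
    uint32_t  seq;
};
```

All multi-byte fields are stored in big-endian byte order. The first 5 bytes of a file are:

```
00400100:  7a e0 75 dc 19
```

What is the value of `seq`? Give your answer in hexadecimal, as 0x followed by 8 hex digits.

0xE075DC19

`seq` follows `type` (1 byte), so it starts at byte offset 1 and occupies 4 bytes.
Bytes at offsets 1..4: E0 75 DC 19.
Big-endian stores the most-significant byte at the lowest address.
The bytes are already most-significant first: 0xE075DC19.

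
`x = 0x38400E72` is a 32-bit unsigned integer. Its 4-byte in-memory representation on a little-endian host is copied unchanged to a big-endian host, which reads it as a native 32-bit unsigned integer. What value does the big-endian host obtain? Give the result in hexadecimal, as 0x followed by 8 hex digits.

0x720E4038

Stored little-endian, the bytes at ascending addresses are 72 0E 40 38.
Read back as big-endian, the last byte is least significant, giving 0x720E4038.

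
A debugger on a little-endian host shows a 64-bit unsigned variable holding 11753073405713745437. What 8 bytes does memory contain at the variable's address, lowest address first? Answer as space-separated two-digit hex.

11753073405713745437 in hexadecimal, padded to 64 bits, is 0xA31B4DFDF6A8861D.
Split into bytes (most-significant first): A3 1B 4D FD F6 A8 86 1D.
Little-endian stores the least-significant byte at the lowest address.
So at ascending addresses the bytes are 1D 86 A8 F6 FD 4D 1B A3.

1D 86 A8 F6 FD 4D 1B A3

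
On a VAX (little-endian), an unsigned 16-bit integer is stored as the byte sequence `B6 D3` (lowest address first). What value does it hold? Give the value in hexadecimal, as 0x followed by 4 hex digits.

In little-endian order the low byte comes first in memory.
Reassemble most-significant byte first: D3 B6 → 0xD3B6.

0xD3B6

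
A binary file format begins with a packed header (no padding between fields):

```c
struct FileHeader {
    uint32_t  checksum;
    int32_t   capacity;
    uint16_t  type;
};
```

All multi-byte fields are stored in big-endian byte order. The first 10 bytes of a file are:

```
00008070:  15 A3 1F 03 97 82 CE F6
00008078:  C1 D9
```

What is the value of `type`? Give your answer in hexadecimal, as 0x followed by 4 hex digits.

`type` follows `checksum` (4 B), `capacity` (4 B), so it starts at offset 4 + 4 = 8 and occupies 2 bytes.
Bytes at offsets 8..9: C1 D9.
In big-endian order the high byte comes first in memory.
The bytes are already most-significant first: 0xC1D9.

0xC1D9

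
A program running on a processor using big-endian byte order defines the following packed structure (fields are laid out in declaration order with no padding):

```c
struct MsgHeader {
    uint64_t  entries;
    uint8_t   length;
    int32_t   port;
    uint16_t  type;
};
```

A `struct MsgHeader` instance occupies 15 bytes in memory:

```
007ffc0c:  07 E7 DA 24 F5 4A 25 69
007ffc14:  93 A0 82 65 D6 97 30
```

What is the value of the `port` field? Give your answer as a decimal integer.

`port` follows `entries` (8 B), `length` (1 B), so it starts at offset 8 + 1 = 9 and occupies 4 bytes.
Bytes at offsets 9..12: A0 82 65 D6.
Big-endian stores the most-significant byte at the lowest address.
The bytes are already most-significant first: 0xA08265D6.
Top bit is set, so as a signed 32-bit value this is 0xA08265D6 − 2^32 = -1602066986.

-1602066986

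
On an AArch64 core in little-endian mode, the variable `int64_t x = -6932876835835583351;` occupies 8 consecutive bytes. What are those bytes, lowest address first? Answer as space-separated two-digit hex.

89 64 7C F0 3F 79 C9 9F

Two's complement of -6932876835835583351 in 64 bits: 6932876835835583351 = 0x603686C00F839B77; invert → 0x9FC9793FF07C6488; add 1 → 0x9FC9793FF07C6489.
Split into bytes (most-significant first): 9F C9 79 3F F0 7C 64 89.
Little-endian: lowest address holds the least-significant byte.
So at ascending addresses the bytes are 89 64 7C F0 3F 79 C9 9F.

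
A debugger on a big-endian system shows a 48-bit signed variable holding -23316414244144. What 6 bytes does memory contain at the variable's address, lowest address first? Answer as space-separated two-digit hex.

Two's complement of -23316414244144 in 48 bits: 23316414244144 = 0x1534C696A530; invert → 0xEACB39695ACF; add 1 → 0xEACB39695AD0.
Split into bytes (most-significant first): EA CB 39 69 5A D0.
In big-endian order the high byte comes first in memory.
So the memory order matches the most-significant-first order: EA CB 39 69 5A D0.

EA CB 39 69 5A D0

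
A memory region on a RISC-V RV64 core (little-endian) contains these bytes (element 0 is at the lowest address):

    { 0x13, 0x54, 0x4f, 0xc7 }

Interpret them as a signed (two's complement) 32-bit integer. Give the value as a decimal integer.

In little-endian order the low byte comes first in memory.
Reassemble most-significant byte first: C7 4F 54 13 → 0xC74F5413.
Top bit is set, so as a signed 32-bit value this is 0xC74F5413 − 2^32 = -951102445.

-951102445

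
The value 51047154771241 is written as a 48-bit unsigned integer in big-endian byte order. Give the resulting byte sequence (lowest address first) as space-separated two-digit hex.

51047154771241 in hexadecimal, padded to 48 bits, is 0x2E6D5786E529.
Split into bytes (most-significant first): 2E 6D 57 86 E5 29.
In big-endian order the high byte comes first in memory.
So the memory order matches the most-significant-first order: 2E 6D 57 86 E5 29.

2E 6D 57 86 E5 29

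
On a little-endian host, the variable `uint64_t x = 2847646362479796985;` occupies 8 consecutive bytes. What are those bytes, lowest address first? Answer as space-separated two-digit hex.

F9 A2 8A 79 47 DF 84 27

2847646362479796985 in hexadecimal, padded to 64 bits, is 0x2784DF47798AA2F9.
Split into bytes (most-significant first): 27 84 DF 47 79 8A A2 F9.
Little-endian: lowest address holds the least-significant byte.
So at ascending addresses the bytes are F9 A2 8A 79 47 DF 84 27.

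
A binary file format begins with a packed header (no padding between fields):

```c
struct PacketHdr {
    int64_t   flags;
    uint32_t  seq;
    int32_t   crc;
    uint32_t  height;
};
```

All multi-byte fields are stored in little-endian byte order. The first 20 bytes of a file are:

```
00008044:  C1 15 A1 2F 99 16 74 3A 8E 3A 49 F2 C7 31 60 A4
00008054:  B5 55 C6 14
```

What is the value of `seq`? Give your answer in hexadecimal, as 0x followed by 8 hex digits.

`seq` follows `flags` (8 bytes), so it starts at byte offset 8 and occupies 4 bytes.
Bytes at offsets 8..11: 8E 3A 49 F2.
In little-endian order the low byte comes first in memory.
Reassemble most-significant byte first: F2 49 3A 8E → 0xF2493A8E.

0xF2493A8E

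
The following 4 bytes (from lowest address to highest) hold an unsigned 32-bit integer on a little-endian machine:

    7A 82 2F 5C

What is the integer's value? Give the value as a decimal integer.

1546617466

Little-endian: lowest address holds the least-significant byte.
Reassemble most-significant byte first: 5C 2F 82 7A → 0x5C2F827A.
0x5C2F827A = 1546617466.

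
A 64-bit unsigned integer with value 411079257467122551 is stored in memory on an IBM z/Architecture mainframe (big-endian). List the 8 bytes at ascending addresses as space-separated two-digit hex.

411079257467122551 in hexadecimal, padded to 64 bits, is 0x05B472681BDBF377.
Split into bytes (most-significant first): 05 B4 72 68 1B DB F3 77.
In big-endian order the high byte comes first in memory.
So the memory order matches the most-significant-first order: 05 B4 72 68 1B DB F3 77.

05 B4 72 68 1B DB F3 77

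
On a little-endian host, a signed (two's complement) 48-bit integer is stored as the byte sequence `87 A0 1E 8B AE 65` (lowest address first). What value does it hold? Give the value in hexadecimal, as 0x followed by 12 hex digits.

In little-endian order the low byte comes first in memory.
Reassemble most-significant byte first: 65 AE 8B 1E A0 87 → 0x65AE8B1EA087.

0x65AE8B1EA087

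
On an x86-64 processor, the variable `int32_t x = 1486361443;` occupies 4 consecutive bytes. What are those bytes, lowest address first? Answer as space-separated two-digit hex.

63 13 98 58

1486361443 in hexadecimal, padded to 32 bits, is 0x58981363.
Split into bytes (most-significant first): 58 98 13 63.
Little-endian: lowest address holds the least-significant byte.
So at ascending addresses the bytes are 63 13 98 58.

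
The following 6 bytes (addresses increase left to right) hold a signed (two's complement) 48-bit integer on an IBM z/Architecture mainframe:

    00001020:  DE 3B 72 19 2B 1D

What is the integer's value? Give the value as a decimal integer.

Big-endian: lowest address holds the most-significant byte.
The bytes are already most-significant first: 0xDE3B72192B1D.
Top bit is set, so as a signed 48-bit value this is 0xDE3B72192B1D − 2^48 = -37128078021859.

-37128078021859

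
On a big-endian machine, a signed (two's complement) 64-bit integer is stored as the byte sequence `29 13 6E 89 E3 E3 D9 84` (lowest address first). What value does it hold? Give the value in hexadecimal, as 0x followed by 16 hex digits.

Big-endian stores the most-significant byte at the lowest address.
The bytes are already most-significant first: 0x29136E89E3E3D984.

0x29136E89E3E3D984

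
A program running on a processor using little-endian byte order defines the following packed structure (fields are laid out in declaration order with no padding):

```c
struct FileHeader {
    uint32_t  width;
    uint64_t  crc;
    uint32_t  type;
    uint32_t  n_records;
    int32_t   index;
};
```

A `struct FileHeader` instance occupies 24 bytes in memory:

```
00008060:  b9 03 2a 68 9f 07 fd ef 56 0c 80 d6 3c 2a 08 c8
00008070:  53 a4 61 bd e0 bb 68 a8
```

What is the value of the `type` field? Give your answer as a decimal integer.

`type` follows `width` (4 B), `crc` (8 B), so it starts at offset 4 + 8 = 12 and occupies 4 bytes.
Bytes at offsets 12..15: 3C 2A 08 C8.
Little-endian: lowest address holds the least-significant byte.
Reassemble most-significant byte first: C8 08 2A 3C → 0xC8082A3C.
0xC8082A3C = 3355978300.

3355978300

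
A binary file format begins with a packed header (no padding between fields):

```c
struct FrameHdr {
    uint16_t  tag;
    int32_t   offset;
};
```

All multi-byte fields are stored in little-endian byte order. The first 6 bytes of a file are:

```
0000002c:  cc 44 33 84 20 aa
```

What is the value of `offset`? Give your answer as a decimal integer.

-1440709581

`offset` follows `tag` (2 bytes), so it starts at byte offset 2 and occupies 4 bytes.
Bytes at offsets 2..5: 33 84 20 AA.
In little-endian order the low byte comes first in memory.
Reassemble most-significant byte first: AA 20 84 33 → 0xAA208433.
Top bit is set, so as a signed 32-bit value this is 0xAA208433 − 2^32 = -1440709581.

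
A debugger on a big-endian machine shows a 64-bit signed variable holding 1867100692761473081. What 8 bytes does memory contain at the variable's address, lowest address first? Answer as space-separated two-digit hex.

19 E9 46 30 0F EE F0 39

1867100692761473081 in hexadecimal, padded to 64 bits, is 0x19E946300FEEF039.
Split into bytes (most-significant first): 19 E9 46 30 0F EE F0 39.
Big-endian stores the most-significant byte at the lowest address.
So the memory order matches the most-significant-first order: 19 E9 46 30 0F EE F0 39.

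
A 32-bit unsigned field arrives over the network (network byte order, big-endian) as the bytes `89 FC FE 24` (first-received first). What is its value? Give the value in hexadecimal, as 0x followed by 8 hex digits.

In big-endian order the high byte comes first in memory.
The bytes are already most-significant first: 0x89FCFE24.

0x89FCFE24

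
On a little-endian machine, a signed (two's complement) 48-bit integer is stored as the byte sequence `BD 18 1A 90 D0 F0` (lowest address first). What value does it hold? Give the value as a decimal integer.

-16696415217475

In little-endian order the low byte comes first in memory.
Reassemble most-significant byte first: F0 D0 90 1A 18 BD → 0xF0D0901A18BD.
Top bit is set, so as a signed 48-bit value this is 0xF0D0901A18BD − 2^48 = -16696415217475.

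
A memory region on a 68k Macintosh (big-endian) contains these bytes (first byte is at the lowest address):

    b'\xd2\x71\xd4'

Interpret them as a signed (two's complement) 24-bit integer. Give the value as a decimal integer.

-2985516

Big-endian: lowest address holds the most-significant byte.
The bytes are already most-significant first: 0xD271D4.
Top bit is set, so as a signed 24-bit value this is 0xD271D4 − 2^24 = -2985516.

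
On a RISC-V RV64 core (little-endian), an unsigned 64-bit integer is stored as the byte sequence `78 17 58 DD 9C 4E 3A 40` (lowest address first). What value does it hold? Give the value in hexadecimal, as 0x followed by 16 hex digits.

0x403A4E9CDD581778

Little-endian stores the least-significant byte at the lowest address.
Reassemble most-significant byte first: 40 3A 4E 9C DD 58 17 78 → 0x403A4E9CDD581778.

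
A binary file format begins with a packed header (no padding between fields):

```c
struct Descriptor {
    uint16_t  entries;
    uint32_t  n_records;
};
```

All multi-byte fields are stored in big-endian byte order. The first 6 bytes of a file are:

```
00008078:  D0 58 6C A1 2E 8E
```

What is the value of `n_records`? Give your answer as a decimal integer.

`n_records` follows `entries` (2 bytes), so it starts at byte offset 2 and occupies 4 bytes.
Bytes at offsets 2..5: 6C A1 2E 8E.
Big-endian stores the most-significant byte at the lowest address.
The bytes are already most-significant first: 0x6CA12E8E.
0x6CA12E8E = 1822502542.

1822502542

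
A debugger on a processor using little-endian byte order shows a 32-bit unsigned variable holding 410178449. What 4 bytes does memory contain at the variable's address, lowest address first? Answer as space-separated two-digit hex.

91 D3 72 18

410178449 in hexadecimal, padded to 32 bits, is 0x1872D391.
Split into bytes (most-significant first): 18 72 D3 91.
Little-endian stores the least-significant byte at the lowest address.
So at ascending addresses the bytes are 91 D3 72 18.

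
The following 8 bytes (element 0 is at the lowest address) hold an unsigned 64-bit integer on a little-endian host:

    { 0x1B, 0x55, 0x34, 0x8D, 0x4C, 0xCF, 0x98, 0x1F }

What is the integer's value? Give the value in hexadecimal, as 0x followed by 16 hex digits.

0x1F98CF4C8D34551B

In little-endian order the low byte comes first in memory.
Reassemble most-significant byte first: 1F 98 CF 4C 8D 34 55 1B → 0x1F98CF4C8D34551B.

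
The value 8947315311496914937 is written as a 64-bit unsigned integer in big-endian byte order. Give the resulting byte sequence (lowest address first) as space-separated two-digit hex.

8947315311496914937 in hexadecimal, padded to 64 bits, is 0x7C2B3FDEF32FE7F9.
Split into bytes (most-significant first): 7C 2B 3F DE F3 2F E7 F9.
Big-endian: lowest address holds the most-significant byte.
So the memory order matches the most-significant-first order: 7C 2B 3F DE F3 2F E7 F9.

7C 2B 3F DE F3 2F E7 F9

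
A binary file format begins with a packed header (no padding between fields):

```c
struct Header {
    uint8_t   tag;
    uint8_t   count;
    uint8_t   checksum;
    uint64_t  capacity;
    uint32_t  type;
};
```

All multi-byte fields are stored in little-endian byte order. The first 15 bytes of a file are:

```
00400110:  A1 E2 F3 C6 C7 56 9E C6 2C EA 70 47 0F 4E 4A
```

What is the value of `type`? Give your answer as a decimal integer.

`type` follows `tag` (1 B), `count` (1 B), `checksum` (1 B), `capacity` (8 B), so it starts at offset 1 + 1 + 1 + 8 = 11 and occupies 4 bytes.
Bytes at offsets 11..14: 47 0F 4E 4A.
Little-endian stores the least-significant byte at the lowest address.
Reassemble most-significant byte first: 4A 4E 0F 47 → 0x4A4E0F47.
0x4A4E0F47 = 1246629703.

1246629703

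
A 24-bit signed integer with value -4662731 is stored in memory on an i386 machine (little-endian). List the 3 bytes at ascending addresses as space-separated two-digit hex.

Two's complement of -4662731 in 24 bits: 4662731 = 0x4725CB; invert → 0xB8DA34; add 1 → 0xB8DA35.
Split into bytes (most-significant first): B8 DA 35.
Little-endian: lowest address holds the least-significant byte.
So at ascending addresses the bytes are 35 DA B8.

35 DA B8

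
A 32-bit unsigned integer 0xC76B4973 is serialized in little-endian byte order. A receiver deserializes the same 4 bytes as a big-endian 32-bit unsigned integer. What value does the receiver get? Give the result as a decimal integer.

1934191559

Stored little-endian, the bytes at ascending addresses are 73 49 6B C7.
Read back as big-endian, the last byte is least significant, giving 0x73496BC7.
0x73496BC7 = 1934191559.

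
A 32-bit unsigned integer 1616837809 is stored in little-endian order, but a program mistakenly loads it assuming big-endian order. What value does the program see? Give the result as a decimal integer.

1616837809 in 32-bit hexadecimal is 0x605EFCB1.
Stored little-endian, the bytes at ascending addresses are B1 FC 5E 60.
Read back as big-endian, the last byte is least significant, giving 0xB1FC5E60.
0xB1FC5E60 = 2986106464.

2986106464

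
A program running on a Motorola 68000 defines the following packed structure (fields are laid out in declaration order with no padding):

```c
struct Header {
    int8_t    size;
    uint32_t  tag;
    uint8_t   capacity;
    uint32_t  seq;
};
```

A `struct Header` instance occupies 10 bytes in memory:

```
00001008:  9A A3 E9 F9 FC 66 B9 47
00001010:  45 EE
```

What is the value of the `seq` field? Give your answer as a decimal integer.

3108455918

`seq` follows `size` (1 B), `tag` (4 B), `capacity` (1 B), so it starts at offset 1 + 4 + 1 = 6 and occupies 4 bytes.
Bytes at offsets 6..9: B9 47 45 EE.
Big-endian: lowest address holds the most-significant byte.
The bytes are already most-significant first: 0xB94745EE.
0xB94745EE = 3108455918.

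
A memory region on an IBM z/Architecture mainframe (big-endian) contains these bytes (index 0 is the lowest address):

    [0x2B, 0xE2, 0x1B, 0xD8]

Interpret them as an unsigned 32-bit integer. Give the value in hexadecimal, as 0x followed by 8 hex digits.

Big-endian: lowest address holds the most-significant byte.
The bytes are already most-significant first: 0x2BE21BD8.

0x2BE21BD8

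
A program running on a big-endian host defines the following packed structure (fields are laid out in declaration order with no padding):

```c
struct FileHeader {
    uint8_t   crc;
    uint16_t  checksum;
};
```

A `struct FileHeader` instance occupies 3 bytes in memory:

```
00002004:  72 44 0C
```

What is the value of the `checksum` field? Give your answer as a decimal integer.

17420

`checksum` follows `crc` (1 byte), so it starts at byte offset 1 and occupies 2 bytes.
Bytes at offsets 1..2: 44 0C.
In big-endian order the high byte comes first in memory.
The bytes are already most-significant first: 0x440C.
0x440C = 17420.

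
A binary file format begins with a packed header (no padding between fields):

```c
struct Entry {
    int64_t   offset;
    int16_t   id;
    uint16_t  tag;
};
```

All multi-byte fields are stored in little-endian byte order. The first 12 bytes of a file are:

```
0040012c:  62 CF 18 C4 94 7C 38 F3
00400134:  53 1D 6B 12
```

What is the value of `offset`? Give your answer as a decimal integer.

`offset` is the first field, at byte offset 0, occupying 8 bytes.
Bytes at offsets 0..7: 62 CF 18 C4 94 7C 38 F3.
Little-endian: lowest address holds the least-significant byte.
Reassemble most-significant byte first: F3 38 7C 94 C4 18 CF 62 → 0xF3387C94C418CF62.
Top bit is set, so as a signed 64-bit value this is 0xF3387C94C418CF62 − 2^64 = -920849145410302110.

-920849145410302110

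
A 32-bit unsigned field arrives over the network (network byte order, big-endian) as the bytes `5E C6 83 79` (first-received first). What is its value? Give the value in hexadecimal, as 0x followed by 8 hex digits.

0x5EC68379

Big-endian: lowest address holds the most-significant byte.
The bytes are already most-significant first: 0x5EC68379.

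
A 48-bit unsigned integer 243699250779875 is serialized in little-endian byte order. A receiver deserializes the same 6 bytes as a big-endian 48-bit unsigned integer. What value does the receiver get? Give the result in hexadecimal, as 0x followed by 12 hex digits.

243699250779875 in 48-bit hexadecimal is 0xDDA4A74656E3.
Stored little-endian, the bytes at ascending addresses are E3 56 46 A7 A4 DD.
Read back as big-endian, the last byte is least significant, giving 0xE35646A7A4DD.

0xE35646A7A4DD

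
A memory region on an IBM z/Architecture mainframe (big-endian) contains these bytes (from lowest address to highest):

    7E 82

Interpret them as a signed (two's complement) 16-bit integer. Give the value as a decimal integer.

32386

Big-endian stores the most-significant byte at the lowest address.
The bytes are already most-significant first: 0x7E82.
0x7E82 = 32386.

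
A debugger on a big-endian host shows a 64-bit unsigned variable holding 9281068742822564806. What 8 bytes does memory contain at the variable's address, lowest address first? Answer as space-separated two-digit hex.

80 CC FA D9 2F EB 93 C6

9281068742822564806 in hexadecimal, padded to 64 bits, is 0x80CCFAD92FEB93C6.
Split into bytes (most-significant first): 80 CC FA D9 2F EB 93 C6.
In big-endian order the high byte comes first in memory.
So the memory order matches the most-significant-first order: 80 CC FA D9 2F EB 93 C6.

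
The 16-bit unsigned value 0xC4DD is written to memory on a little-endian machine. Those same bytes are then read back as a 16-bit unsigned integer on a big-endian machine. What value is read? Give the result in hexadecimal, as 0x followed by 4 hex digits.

0xDDC4

Stored little-endian, the bytes at ascending addresses are DD C4.
Read back as big-endian, the last byte is least significant, giving 0xDDC4.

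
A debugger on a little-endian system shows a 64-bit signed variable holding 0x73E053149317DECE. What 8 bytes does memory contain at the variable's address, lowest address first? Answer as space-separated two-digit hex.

CE DE 17 93 14 53 E0 73

Split into bytes (most-significant first): 73 E0 53 14 93 17 DE CE.
Little-endian: lowest address holds the least-significant byte.
So at ascending addresses the bytes are CE DE 17 93 14 53 E0 73.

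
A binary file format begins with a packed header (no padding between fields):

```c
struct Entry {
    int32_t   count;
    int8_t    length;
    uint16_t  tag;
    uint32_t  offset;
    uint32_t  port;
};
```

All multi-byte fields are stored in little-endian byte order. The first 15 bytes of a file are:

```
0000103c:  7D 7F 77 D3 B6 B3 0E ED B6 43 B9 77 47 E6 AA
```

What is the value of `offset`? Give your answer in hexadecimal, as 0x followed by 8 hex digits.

0xB943B6ED

`offset` follows `count` (4 B), `length` (1 B), `tag` (2 B), so it starts at offset 4 + 1 + 2 = 7 and occupies 4 bytes.
Bytes at offsets 7..10: ED B6 43 B9.
Little-endian stores the least-significant byte at the lowest address.
Reassemble most-significant byte first: B9 43 B6 ED → 0xB943B6ED.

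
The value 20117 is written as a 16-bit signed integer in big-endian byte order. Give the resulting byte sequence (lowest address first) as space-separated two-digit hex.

4E 95

20117 in hexadecimal, padded to 16 bits, is 0x4E95.
Split into bytes (most-significant first): 4E 95.
In big-endian order the high byte comes first in memory.
So the memory order matches the most-significant-first order: 4E 95.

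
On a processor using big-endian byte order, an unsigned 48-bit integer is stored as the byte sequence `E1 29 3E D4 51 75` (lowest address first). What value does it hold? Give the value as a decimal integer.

247567264010613

In big-endian order the high byte comes first in memory.
The bytes are already most-significant first: 0xE1293ED45175.
0xE1293ED45175 = 247567264010613.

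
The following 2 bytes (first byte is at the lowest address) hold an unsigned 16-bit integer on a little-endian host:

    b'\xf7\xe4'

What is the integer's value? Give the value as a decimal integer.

In little-endian order the low byte comes first in memory.
Reassemble most-significant byte first: E4 F7 → 0xE4F7.
0xE4F7 = 58615.

58615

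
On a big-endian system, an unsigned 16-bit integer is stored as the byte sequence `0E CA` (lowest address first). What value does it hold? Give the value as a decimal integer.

3786

In big-endian order the high byte comes first in memory.
The bytes are already most-significant first: 0x0ECA.
0x0ECA = 3786.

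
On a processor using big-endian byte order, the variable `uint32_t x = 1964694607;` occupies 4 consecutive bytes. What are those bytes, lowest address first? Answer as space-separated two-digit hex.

75 1A DC 4F

1964694607 in hexadecimal, padded to 32 bits, is 0x751ADC4F.
Split into bytes (most-significant first): 75 1A DC 4F.
Big-endian: lowest address holds the most-significant byte.
So the memory order matches the most-significant-first order: 75 1A DC 4F.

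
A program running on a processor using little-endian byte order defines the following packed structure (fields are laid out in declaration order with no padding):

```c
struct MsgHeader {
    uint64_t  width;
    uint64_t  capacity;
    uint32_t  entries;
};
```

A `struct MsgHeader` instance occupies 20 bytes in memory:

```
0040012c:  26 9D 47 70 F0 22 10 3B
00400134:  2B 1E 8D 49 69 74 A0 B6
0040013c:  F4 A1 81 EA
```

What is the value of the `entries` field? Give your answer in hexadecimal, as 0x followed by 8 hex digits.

0xEA81A1F4

`entries` follows `width` (8 B), `capacity` (8 B), so it starts at offset 8 + 8 = 16 and occupies 4 bytes.
Bytes at offsets 16..19: F4 A1 81 EA.
In little-endian order the low byte comes first in memory.
Reassemble most-significant byte first: EA 81 A1 F4 → 0xEA81A1F4.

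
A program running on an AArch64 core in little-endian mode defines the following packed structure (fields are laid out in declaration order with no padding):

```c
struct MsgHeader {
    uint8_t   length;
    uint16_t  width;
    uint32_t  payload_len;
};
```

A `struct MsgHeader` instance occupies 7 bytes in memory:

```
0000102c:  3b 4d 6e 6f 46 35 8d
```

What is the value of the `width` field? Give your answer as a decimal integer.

28237

`width` follows `length` (1 byte), so it starts at byte offset 1 and occupies 2 bytes.
Bytes at offsets 1..2: 4D 6E.
In little-endian order the low byte comes first in memory.
Reassemble most-significant byte first: 6E 4D → 0x6E4D.
0x6E4D = 28237.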